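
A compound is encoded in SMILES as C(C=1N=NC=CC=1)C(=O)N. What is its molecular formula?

C6H7N3O

Heavy atoms from the SMILES: 6 C, 3 N, 1 O.
Implicit hydrogens by atom environment:
  3 × C (aromatic): 1 H each → 3
  2 × N (aromatic): no H
  1 × C: 2 H
  1 × C (aromatic): no H
  1 × C: no H
  1 × N: 2 H
  1 × O: no H
  Total hydrogens = 7.
Molecular formula: C6H7N3O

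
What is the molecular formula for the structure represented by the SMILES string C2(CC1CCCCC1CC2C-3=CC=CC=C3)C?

Heavy atoms from the SMILES: 17 C.
Implicit hydrogens by atom environment:
  6 × C: 2 H each → 12
  5 × C (aromatic): 1 H each → 5
  4 × C: 1 H each → 4
  1 × C: 3 H
  1 × C (aromatic): no H
  Total hydrogens = 24.
Molecular formula: C17H24

C17H24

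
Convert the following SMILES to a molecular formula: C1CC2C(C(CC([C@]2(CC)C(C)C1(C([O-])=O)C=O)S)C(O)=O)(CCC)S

Heavy atoms from the SMILES: 19 C, 5 O, 2 S.
Implicit hydrogens by atom environment:
  6 × C: 2 H each → 12
  5 × C: 1 H each → 5
  5 × C: no H
  3 × C: 3 H each → 9
  3 × O: no H
  2 × S: 1 H each → 2
  1 × O: 1 H
  1 × O (charge -1): no H
  Total hydrogens = 29.
Net charge -1.
Molecular formula: C19H29O5S2-

C19H29O5S2-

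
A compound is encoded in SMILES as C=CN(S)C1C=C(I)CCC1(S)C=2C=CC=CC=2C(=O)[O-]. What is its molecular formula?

Heavy atoms from the SMILES: 15 C, 1 I, 1 N, 2 O, 2 S.
Implicit hydrogens by atom environment:
  4 × C (aromatic): 1 H each → 4
  3 × C: 2 H each → 6
  3 × C: 1 H each → 3
  3 × C: no H
  2 × C (aromatic): no H
  2 × S: 1 H each → 2
  1 × I: no H
  1 × N: no H
  1 × O: no H
  1 × O (charge -1): no H
  Total hydrogens = 15.
Net charge -1.
Molecular formula: C15H15INO2S2-

C15H15INO2S2-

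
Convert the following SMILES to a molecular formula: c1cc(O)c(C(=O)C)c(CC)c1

Heavy atoms from the SMILES: 10 C, 2 O.
Implicit hydrogens by atom environment:
  3 × C (aromatic): 1 H each → 3
  3 × C (aromatic): no H
  2 × C: 3 H each → 6
  1 × C: 2 H
  1 × C: no H
  1 × O: 1 H
  1 × O: no H
  Total hydrogens = 12.
Molecular formula: C10H12O2

C10H12O2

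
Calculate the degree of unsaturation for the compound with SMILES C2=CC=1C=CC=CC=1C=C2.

Molecular formula from the SMILES: C10H8.
DoU = (2C + 2 + N − H − X)/2 = (2·10 + 2 + 0 − 8 − 0)/2 = 14/2 = 7.
(Structurally: 2 ring(s) + 5 π bond(s) = 7.)

7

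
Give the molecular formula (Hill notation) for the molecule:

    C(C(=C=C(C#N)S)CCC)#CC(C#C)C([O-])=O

Heavy atoms from the SMILES: 13 C, 1 N, 2 O, 1 S.
Implicit hydrogens by atom environment:
  8 × C: no H
  2 × C: 2 H each → 4
  2 × C: 1 H each → 2
  1 × C: 3 H
  1 × N: no H
  1 × O: no H
  1 × O (charge -1): no H
  1 × S: 1 H
  Total hydrogens = 10.
Net charge -1.
Molecular formula: C13H10NO2S-

C13H10NO2S-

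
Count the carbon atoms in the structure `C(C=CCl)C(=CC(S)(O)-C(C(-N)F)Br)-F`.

8

The symbol for carbon appears 8 times in the SMILES. (Cl is a single chlorine, not C + l.)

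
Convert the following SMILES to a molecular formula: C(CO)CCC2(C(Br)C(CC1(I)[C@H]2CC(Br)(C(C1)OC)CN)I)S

Heavy atoms from the SMILES: 2 Br, 16 C, 2 I, 1 N, 2 O, 1 S.
Implicit hydrogens by atom environment:
  8 × C: 2 H each → 16
  4 × C: 1 H each → 4
  3 × C: no H
  2 × Br: no H
  2 × I: no H
  1 × C: 3 H
  1 × N: 2 H
  1 × O: 1 H
  1 × O: no H
  1 × S: 1 H
  Total hydrogens = 27.
Molecular formula: C16H27Br2I2NO2S

C16H27Br2I2NO2S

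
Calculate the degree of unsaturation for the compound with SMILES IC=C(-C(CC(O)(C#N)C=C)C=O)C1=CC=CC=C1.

9

Molecular formula from the SMILES: C15H14INO2.
DoU = (2C + 2 + N − H − X)/2 = (2·15 + 2 + 1 − 14 − 1)/2 = 18/2 = 9.
(Structurally: 1 ring(s) + 8 π bond(s) = 9.)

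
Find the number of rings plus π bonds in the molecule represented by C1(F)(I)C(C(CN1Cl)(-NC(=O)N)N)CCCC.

2

Molecular formula from the SMILES: C9H17ClFIN4O.
DoU = (2C + 2 + N − H − X)/2 = (2·9 + 2 + 4 − 17 − 3)/2 = 4/2 = 2.
(Structurally: 1 ring(s) + 1 π bond(s) = 2.)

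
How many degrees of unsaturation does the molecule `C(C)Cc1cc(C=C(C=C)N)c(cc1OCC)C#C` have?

Molecular formula from the SMILES: C17H21NO.
DoU = (2C + 2 + N − H − X)/2 = (2·17 + 2 + 1 − 21 − 0)/2 = 16/2 = 8.
(Structurally: 1 ring(s) + 7 π bond(s) = 8.)

8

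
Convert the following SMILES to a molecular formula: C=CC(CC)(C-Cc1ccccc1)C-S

Heavy atoms from the SMILES: 14 C, 1 S.
Implicit hydrogens by atom environment:
  5 × C: 2 H each → 10
  5 × C (aromatic): 1 H each → 5
  1 × C: 3 H
  1 × C: 1 H
  1 × C: no H
  1 × C (aromatic): no H
  1 × S: 1 H
  Total hydrogens = 20.
Molecular formula: C14H20S

C14H20S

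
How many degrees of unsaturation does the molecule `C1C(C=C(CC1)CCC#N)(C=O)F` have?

5

Molecular formula from the SMILES: C10H12FNO.
DoU = (2C + 2 + N − H − X)/2 = (2·10 + 2 + 1 − 12 − 1)/2 = 10/2 = 5.
(Structurally: 1 ring(s) + 4 π bond(s) = 5.)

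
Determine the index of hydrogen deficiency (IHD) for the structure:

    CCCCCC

0

Molecular formula from the SMILES: C6H14.
DoU = (2C + 2 + N − H − X)/2 = (2·6 + 2 + 0 − 14 − 0)/2 = 0/2 = 0.
(Structurally: 0 ring(s) + 0 π bond(s) = 0.)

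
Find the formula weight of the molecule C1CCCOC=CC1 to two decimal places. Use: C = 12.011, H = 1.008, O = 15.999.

Molecular formula: C7H12O.
M = 7×12.011 + 12×1.008 + 1×15.999 = 112.17 g/mol.

112.17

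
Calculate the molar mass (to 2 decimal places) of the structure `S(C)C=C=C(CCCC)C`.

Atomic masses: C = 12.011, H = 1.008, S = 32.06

Molecular formula: C9H16S.
M = 9×12.011 + 16×1.008 + 1×32.06 = 156.29 g/mol.

156.29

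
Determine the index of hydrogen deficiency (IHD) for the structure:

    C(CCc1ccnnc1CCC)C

Molecular formula from the SMILES: C11H18N2.
DoU = (2C + 2 + N − H − X)/2 = (2·11 + 2 + 2 − 18 − 0)/2 = 8/2 = 4.
(Structurally: 1 ring(s) + 3 π bond(s) = 4.)

4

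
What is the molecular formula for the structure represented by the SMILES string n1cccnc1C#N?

Heavy atoms from the SMILES: 5 C, 3 N.
Implicit hydrogens by atom environment:
  3 × C (aromatic): 1 H each → 3
  2 × N (aromatic): no H
  1 × C (aromatic): no H
  1 × C: no H
  1 × N: no H
  Total hydrogens = 3.
Molecular formula: C5H3N3

C5H3N3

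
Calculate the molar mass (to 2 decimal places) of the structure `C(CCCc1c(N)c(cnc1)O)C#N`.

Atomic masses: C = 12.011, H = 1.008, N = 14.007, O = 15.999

Molecular formula: C10H13N3O.
M = 10×12.011 + 13×1.008 + 3×14.007 + 1×15.999 = 191.23 g/mol.

191.23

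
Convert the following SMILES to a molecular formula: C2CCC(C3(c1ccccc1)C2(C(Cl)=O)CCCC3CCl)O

C18H22Cl2O2

Heavy atoms from the SMILES: 18 C, 2 Cl, 2 O.
Implicit hydrogens by atom environment:
  7 × C: 2 H each → 14
  5 × C (aromatic): 1 H each → 5
  3 × C: no H
  2 × C: 1 H each → 2
  2 × Cl: no H
  1 × C (aromatic): no H
  1 × O: 1 H
  1 × O: no H
  Total hydrogens = 22.
Molecular formula: C18H22Cl2O2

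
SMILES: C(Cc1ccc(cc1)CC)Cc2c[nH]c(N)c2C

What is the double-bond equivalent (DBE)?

Molecular formula from the SMILES: C16H22N2.
DoU = (2C + 2 + N − H − X)/2 = (2·16 + 2 + 2 − 22 − 0)/2 = 14/2 = 7.
(Structurally: 2 ring(s) + 5 π bond(s) = 7.)

7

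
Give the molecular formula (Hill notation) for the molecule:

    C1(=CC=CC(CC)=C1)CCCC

Heavy atoms from the SMILES: 12 C.
Implicit hydrogens by atom environment:
  4 × C: 2 H each → 8
  4 × C (aromatic): 1 H each → 4
  2 × C: 3 H each → 6
  2 × C (aromatic): no H
  Total hydrogens = 18.
Molecular formula: C12H18

C12H18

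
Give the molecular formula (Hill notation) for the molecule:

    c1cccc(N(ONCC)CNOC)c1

Heavy atoms from the SMILES: 10 C, 3 N, 2 O.
Implicit hydrogens by atom environment:
  5 × C (aromatic): 1 H each → 5
  2 × C: 3 H each → 6
  2 × C: 2 H each → 4
  2 × N: 1 H each → 2
  2 × O: no H
  1 × C (aromatic): no H
  1 × N: no H
  Total hydrogens = 17.
Molecular formula: C10H17N3O2

C10H17N3O2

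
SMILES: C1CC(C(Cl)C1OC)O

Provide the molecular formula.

Heavy atoms from the SMILES: 6 C, 1 Cl, 2 O.
Implicit hydrogens by atom environment:
  3 × C: 1 H each → 3
  2 × C: 2 H each → 4
  1 × C: 3 H
  1 × Cl: no H
  1 × O: 1 H
  1 × O: no H
  Total hydrogens = 11.
Molecular formula: C6H11ClO2

C6H11ClO2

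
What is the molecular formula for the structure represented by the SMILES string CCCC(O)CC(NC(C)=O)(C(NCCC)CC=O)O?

C14H28N2O4

Heavy atoms from the SMILES: 14 C, 2 N, 4 O.
Implicit hydrogens by atom environment:
  6 × C: 2 H each → 12
  3 × C: 3 H each → 9
  3 × C: 1 H each → 3
  2 × C: no H
  2 × N: 1 H each → 2
  2 × O: 1 H each → 2
  2 × O: no H
  Total hydrogens = 28.
Molecular formula: C14H28N2O4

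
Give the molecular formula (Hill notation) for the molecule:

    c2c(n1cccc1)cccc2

Heavy atoms from the SMILES: 10 C, 1 N.
Implicit hydrogens by atom environment:
  9 × C (aromatic): 1 H each → 9
  1 × C (aromatic): no H
  1 × N (aromatic): no H
  Total hydrogens = 9.
Molecular formula: C10H9N

C10H9N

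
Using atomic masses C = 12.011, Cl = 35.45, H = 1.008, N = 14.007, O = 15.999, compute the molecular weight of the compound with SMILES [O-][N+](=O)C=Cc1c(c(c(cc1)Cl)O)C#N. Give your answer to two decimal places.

224.60

Molecular formula: C9H5ClN2O3.
M = 9×12.011 + 1×35.45 + 5×1.008 + 2×14.007 + 3×15.999 = 224.60 g/mol.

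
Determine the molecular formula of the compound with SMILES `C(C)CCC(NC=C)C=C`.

C9H17N

Heavy atoms from the SMILES: 9 C, 1 N.
Implicit hydrogens by atom environment:
  5 × C: 2 H each → 10
  3 × C: 1 H each → 3
  1 × C: 3 H
  1 × N: 1 H
  Total hydrogens = 17.
Molecular formula: C9H17N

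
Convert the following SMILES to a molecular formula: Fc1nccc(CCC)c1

Heavy atoms from the SMILES: 8 C, 1 F, 1 N.
Implicit hydrogens by atom environment:
  3 × C (aromatic): 1 H each → 3
  2 × C: 2 H each → 4
  2 × C (aromatic): no H
  1 × C: 3 H
  1 × F: no H
  1 × N (aromatic): no H
  Total hydrogens = 10.
Molecular formula: C8H10FN

C8H10FN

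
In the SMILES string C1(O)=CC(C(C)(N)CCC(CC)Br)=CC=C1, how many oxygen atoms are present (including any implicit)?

The symbol for oxygen appears 1 time in the SMILES.

1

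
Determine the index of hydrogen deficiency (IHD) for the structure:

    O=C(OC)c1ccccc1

Molecular formula from the SMILES: C8H8O2.
DoU = (2C + 2 + N − H − X)/2 = (2·8 + 2 + 0 − 8 − 0)/2 = 10/2 = 5.
(Structurally: 1 ring(s) + 4 π bond(s) = 5.)

5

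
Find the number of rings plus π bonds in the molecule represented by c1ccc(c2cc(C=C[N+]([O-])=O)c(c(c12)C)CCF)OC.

Molecular formula from the SMILES: C16H16FNO3.
DoU = (2C + 2 + N − H − X)/2 = (2·16 + 2 + 1 − 16 − 1)/2 = 18/2 = 9.
(Structurally: 2 ring(s) + 7 π bond(s) = 9.)

9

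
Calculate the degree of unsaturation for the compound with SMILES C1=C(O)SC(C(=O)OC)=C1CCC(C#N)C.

6

Molecular formula from the SMILES: C11H13NO3S.
DoU = (2C + 2 + N − H − X)/2 = (2·11 + 2 + 1 − 13 − 0)/2 = 12/2 = 6.
(Structurally: 1 ring(s) + 5 π bond(s) = 6.)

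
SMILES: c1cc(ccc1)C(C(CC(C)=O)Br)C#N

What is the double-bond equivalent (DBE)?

7

Molecular formula from the SMILES: C12H12BrNO.
DoU = (2C + 2 + N − H − X)/2 = (2·12 + 2 + 1 − 12 − 1)/2 = 14/2 = 7.
(Structurally: 1 ring(s) + 6 π bond(s) = 7.)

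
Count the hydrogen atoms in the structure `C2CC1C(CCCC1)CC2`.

Hydrogens are implicit in SMILES; fill each atom to its normal valence:
  8 × C: 2 H each → 16
  2 × C: 1 H each → 2
  Total hydrogens = 18.

18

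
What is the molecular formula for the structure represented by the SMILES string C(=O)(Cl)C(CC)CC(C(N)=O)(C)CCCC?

C12H22ClNO2

Heavy atoms from the SMILES: 12 C, 1 Cl, 1 N, 2 O.
Implicit hydrogens by atom environment:
  5 × C: 2 H each → 10
  3 × C: 3 H each → 9
  3 × C: no H
  2 × O: no H
  1 × C: 1 H
  1 × Cl: no H
  1 × N: 2 H
  Total hydrogens = 22.
Molecular formula: C12H22ClNO2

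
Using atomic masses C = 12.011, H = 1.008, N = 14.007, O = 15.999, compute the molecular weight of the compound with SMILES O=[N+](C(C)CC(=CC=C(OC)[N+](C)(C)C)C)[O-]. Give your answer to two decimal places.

Molecular formula: C12H23N2O3+.
M = 12×12.011 + 23×1.008 + 2×14.007 + 3×15.999 = 243.33 g/mol.

243.33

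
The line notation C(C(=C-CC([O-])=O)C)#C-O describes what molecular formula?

C7H7O3-

Heavy atoms from the SMILES: 7 C, 3 O.
Implicit hydrogens by atom environment:
  4 × C: no H
  1 × C: 3 H
  1 × C: 2 H
  1 × C: 1 H
  1 × O: 1 H
  1 × O: no H
  1 × O (charge -1): no H
  Total hydrogens = 7.
Net charge -1.
Molecular formula: C7H7O3-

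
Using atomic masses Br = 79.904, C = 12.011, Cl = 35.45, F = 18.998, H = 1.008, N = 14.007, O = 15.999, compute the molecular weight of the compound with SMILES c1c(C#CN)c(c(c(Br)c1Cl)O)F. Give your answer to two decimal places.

Molecular formula: C8H4BrClFNO.
M = 1×79.904 + 8×12.011 + 1×35.45 + 1×18.998 + 4×1.008 + 1×14.007 + 1×15.999 = 264.48 g/mol.

264.48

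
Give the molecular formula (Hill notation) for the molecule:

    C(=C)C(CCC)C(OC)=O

Heavy atoms from the SMILES: 8 C, 2 O.
Implicit hydrogens by atom environment:
  3 × C: 2 H each → 6
  2 × C: 3 H each → 6
  2 × C: 1 H each → 2
  2 × O: no H
  1 × C: no H
  Total hydrogens = 14.
Molecular formula: C8H14O2

C8H14O2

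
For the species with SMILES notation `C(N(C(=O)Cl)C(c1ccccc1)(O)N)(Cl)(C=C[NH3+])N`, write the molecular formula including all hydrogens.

Heavy atoms from the SMILES: 11 C, 2 Cl, 4 N, 2 O.
Implicit hydrogens by atom environment:
  5 × C (aromatic): 1 H each → 5
  3 × C: no H
  2 × C: 1 H each → 2
  2 × Cl: no H
  2 × N: 2 H each → 4
  1 × C (aromatic): no H
  1 × N (charge +1): 3 H
  1 × N: no H
  1 × O: 1 H
  1 × O: no H
  Total hydrogens = 15.
Net charge +1.
Molecular formula: C11H15Cl2N4O2+

C11H15Cl2N4O2+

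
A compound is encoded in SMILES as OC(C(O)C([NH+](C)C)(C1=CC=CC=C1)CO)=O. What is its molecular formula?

Heavy atoms from the SMILES: 12 C, 1 N, 4 O.
Implicit hydrogens by atom environment:
  5 × C (aromatic): 1 H each → 5
  3 × O: 1 H each → 3
  2 × C: 3 H each → 6
  2 × C: no H
  1 × C: 2 H
  1 × C: 1 H
  1 × C (aromatic): no H
  1 × N (charge +1): 1 H
  1 × O: no H
  Total hydrogens = 18.
Net charge +1.
Molecular formula: C12H18NO4+

C12H18NO4+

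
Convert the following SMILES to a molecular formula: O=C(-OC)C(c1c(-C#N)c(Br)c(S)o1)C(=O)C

Heavy atoms from the SMILES: 1 Br, 10 C, 1 N, 4 O, 1 S.
Implicit hydrogens by atom environment:
  4 × C (aromatic): no H
  3 × C: no H
  3 × O: no H
  2 × C: 3 H each → 6
  1 × Br: no H
  1 × C: 1 H
  1 × N: no H
  1 × O (aromatic): no H
  1 × S: 1 H
  Total hydrogens = 8.
Molecular formula: C10H8BrNO4S

C10H8BrNO4S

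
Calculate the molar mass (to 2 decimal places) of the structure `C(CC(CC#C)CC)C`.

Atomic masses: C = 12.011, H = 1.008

124.23

Molecular formula: C9H16.
M = 9×12.011 + 16×1.008 = 124.23 g/mol.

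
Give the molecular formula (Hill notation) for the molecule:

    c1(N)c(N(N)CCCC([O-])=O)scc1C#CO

Heavy atoms from the SMILES: 10 C, 3 N, 3 O, 1 S.
Implicit hydrogens by atom environment:
  3 × C: 2 H each → 6
  3 × C (aromatic): no H
  3 × C: no H
  2 × N: 2 H each → 4
  1 × C (aromatic): 1 H
  1 × N: no H
  1 × O: 1 H
  1 × O: no H
  1 × O (charge -1): no H
  1 × S (aromatic): no H
  Total hydrogens = 12.
Net charge -1.
Molecular formula: C10H12N3O3S-

C10H12N3O3S-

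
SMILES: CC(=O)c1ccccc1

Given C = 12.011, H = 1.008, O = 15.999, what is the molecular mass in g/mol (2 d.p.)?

120.15

Molecular formula: C8H8O.
M = 8×12.011 + 8×1.008 + 1×15.999 = 120.15 g/mol.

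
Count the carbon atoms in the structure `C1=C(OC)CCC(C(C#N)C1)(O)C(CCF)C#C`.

14

The symbol for carbon appears 14 times in the SMILES.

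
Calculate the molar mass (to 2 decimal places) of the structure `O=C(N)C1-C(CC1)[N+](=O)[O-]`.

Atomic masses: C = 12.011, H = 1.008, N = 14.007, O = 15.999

144.13

Molecular formula: C5H8N2O3.
M = 5×12.011 + 8×1.008 + 2×14.007 + 3×15.999 = 144.13 g/mol.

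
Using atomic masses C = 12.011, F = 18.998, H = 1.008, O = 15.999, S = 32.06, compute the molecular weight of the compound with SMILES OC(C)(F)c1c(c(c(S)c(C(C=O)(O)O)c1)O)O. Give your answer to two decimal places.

Molecular formula: C10H11FO6S.
M = 10×12.011 + 1×18.998 + 11×1.008 + 6×15.999 + 1×32.06 = 278.25 g/mol.

278.25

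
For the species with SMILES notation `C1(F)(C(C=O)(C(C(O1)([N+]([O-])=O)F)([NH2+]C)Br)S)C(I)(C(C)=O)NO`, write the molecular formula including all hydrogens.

C9H12BrF2IN3O6S+

Heavy atoms from the SMILES: 1 Br, 9 C, 2 F, 1 I, 3 N, 6 O, 1 S.
Implicit hydrogens by atom environment:
  6 × C: no H
  4 × O: no H
  2 × C: 3 H each → 6
  2 × F: no H
  1 × Br: no H
  1 × C: 1 H
  1 × I: no H
  1 × N (charge +1): 2 H
  1 × N: 1 H
  1 × N (charge +1): no H
  1 × O: 1 H
  1 × O (charge -1): no H
  1 × S: 1 H
  Total hydrogens = 12.
Net charge +1.
Molecular formula: C9H12BrF2IN3O6S+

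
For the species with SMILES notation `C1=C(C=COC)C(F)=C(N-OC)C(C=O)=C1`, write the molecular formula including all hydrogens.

C11H12FNO3

Heavy atoms from the SMILES: 11 C, 1 F, 1 N, 3 O.
Implicit hydrogens by atom environment:
  4 × C (aromatic): no H
  3 × C: 1 H each → 3
  3 × O: no H
  2 × C: 3 H each → 6
  2 × C (aromatic): 1 H each → 2
  1 × F: no H
  1 × N: 1 H
  Total hydrogens = 12.
Molecular formula: C11H12FNO3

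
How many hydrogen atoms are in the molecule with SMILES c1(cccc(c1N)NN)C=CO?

Hydrogens are implicit in SMILES; fill each atom to its normal valence:
  3 × C (aromatic): 1 H each → 3
  3 × C (aromatic): no H
  2 × C: 1 H each → 2
  2 × N: 2 H each → 4
  1 × N: 1 H
  1 × O: 1 H
  Total hydrogens = 11.

11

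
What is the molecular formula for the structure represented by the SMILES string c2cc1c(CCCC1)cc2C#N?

C11H11N

Heavy atoms from the SMILES: 11 C, 1 N.
Implicit hydrogens by atom environment:
  4 × C: 2 H each → 8
  3 × C (aromatic): 1 H each → 3
  3 × C (aromatic): no H
  1 × C: no H
  1 × N: no H
  Total hydrogens = 11.
Molecular formula: C11H11N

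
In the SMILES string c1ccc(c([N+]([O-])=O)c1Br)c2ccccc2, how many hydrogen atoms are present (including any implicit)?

Hydrogens are implicit in SMILES; fill each atom to its normal valence:
  8 × C (aromatic): 1 H each → 8
  4 × C (aromatic): no H
  1 × Br: no H
  1 × N (charge +1): no H
  1 × O: no H
  1 × O (charge -1): no H
  Total hydrogens = 8.

8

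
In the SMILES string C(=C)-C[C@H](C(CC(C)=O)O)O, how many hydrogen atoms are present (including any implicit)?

Hydrogens are implicit in SMILES; fill each atom to its normal valence:
  3 × C: 2 H each → 6
  3 × C: 1 H each → 3
  2 × O: 1 H each → 2
  1 × C: 3 H
  1 × C: no H
  1 × O: no H
  Total hydrogens = 14.

14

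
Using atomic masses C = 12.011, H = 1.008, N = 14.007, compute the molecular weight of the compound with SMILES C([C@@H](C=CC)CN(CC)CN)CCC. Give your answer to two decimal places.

198.35

Molecular formula: C12H26N2.
M = 12×12.011 + 26×1.008 + 2×14.007 = 198.35 g/mol.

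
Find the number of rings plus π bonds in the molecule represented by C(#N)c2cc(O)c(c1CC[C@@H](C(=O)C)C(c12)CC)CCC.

8

Molecular formula from the SMILES: C18H23NO2.
DoU = (2C + 2 + N − H − X)/2 = (2·18 + 2 + 1 − 23 − 0)/2 = 16/2 = 8.
(Structurally: 2 ring(s) + 6 π bond(s) = 8.)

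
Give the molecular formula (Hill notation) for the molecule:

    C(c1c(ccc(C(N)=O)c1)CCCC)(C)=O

C13H17NO2

Heavy atoms from the SMILES: 13 C, 1 N, 2 O.
Implicit hydrogens by atom environment:
  3 × C: 2 H each → 6
  3 × C (aromatic): 1 H each → 3
  3 × C (aromatic): no H
  2 × C: 3 H each → 6
  2 × C: no H
  2 × O: no H
  1 × N: 2 H
  Total hydrogens = 17.
Molecular formula: C13H17NO2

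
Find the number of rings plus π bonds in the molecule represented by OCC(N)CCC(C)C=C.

Molecular formula from the SMILES: C8H17NO.
DoU = (2C + 2 + N − H − X)/2 = (2·8 + 2 + 1 − 17 − 0)/2 = 2/2 = 1.
(Structurally: 0 ring(s) + 1 π bond(s) = 1.)

1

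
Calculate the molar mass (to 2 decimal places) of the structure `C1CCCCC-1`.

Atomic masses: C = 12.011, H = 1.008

84.16

Molecular formula: C6H12.
M = 6×12.011 + 12×1.008 = 84.16 g/mol.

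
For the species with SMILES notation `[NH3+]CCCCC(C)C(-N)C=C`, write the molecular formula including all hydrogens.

Heavy atoms from the SMILES: 9 C, 2 N.
Implicit hydrogens by atom environment:
  5 × C: 2 H each → 10
  3 × C: 1 H each → 3
  1 × C: 3 H
  1 × N (charge +1): 3 H
  1 × N: 2 H
  Total hydrogens = 21.
Net charge +1.
Molecular formula: C9H21N2+

C9H21N2+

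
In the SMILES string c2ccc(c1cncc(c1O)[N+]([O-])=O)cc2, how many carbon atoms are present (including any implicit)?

11

The symbol for carbon appears 11 times in the SMILES. Lowercase c denotes aromatic carbon and counts toward C.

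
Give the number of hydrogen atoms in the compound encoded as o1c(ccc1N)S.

5

Hydrogens are implicit in SMILES; fill each atom to its normal valence:
  2 × C (aromatic): 1 H each → 2
  2 × C (aromatic): no H
  1 × N: 2 H
  1 × O (aromatic): no H
  1 × S: 1 H
  Total hydrogens = 5.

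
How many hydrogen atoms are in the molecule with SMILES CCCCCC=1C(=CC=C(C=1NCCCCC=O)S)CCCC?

33

Hydrogens are implicit in SMILES; fill each atom to its normal valence:
  11 × C: 2 H each → 22
  4 × C (aromatic): no H
  2 × C: 3 H each → 6
  2 × C (aromatic): 1 H each → 2
  1 × C: 1 H
  1 × N: 1 H
  1 × O: no H
  1 × S: 1 H
  Total hydrogens = 33.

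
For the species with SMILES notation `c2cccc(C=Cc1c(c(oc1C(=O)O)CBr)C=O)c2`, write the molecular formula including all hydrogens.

Heavy atoms from the SMILES: 1 Br, 15 C, 4 O.
Implicit hydrogens by atom environment:
  5 × C (aromatic): 1 H each → 5
  5 × C (aromatic): no H
  3 × C: 1 H each → 3
  2 × O: no H
  1 × Br: no H
  1 × C: 2 H
  1 × C: no H
  1 × O: 1 H
  1 × O (aromatic): no H
  Total hydrogens = 11.
Molecular formula: C15H11BrO4

C15H11BrO4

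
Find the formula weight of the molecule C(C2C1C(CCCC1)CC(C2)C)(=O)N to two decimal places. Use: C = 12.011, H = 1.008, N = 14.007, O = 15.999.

Molecular formula: C12H21NO.
M = 12×12.011 + 21×1.008 + 1×14.007 + 1×15.999 = 195.31 g/mol.

195.31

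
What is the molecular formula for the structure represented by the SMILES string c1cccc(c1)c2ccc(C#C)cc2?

Heavy atoms from the SMILES: 14 C.
Implicit hydrogens by atom environment:
  9 × C (aromatic): 1 H each → 9
  3 × C (aromatic): no H
  1 × C: 1 H
  1 × C: no H
  Total hydrogens = 10.
Molecular formula: C14H10

C14H10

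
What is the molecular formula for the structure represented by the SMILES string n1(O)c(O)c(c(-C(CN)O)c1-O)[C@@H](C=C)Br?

C9H13BrN2O4

Heavy atoms from the SMILES: 1 Br, 9 C, 2 N, 4 O.
Implicit hydrogens by atom environment:
  4 × C (aromatic): no H
  4 × O: 1 H each → 4
  3 × C: 1 H each → 3
  2 × C: 2 H each → 4
  1 × Br: no H
  1 × N: 2 H
  1 × N (aromatic): no H
  Total hydrogens = 13.
Molecular formula: C9H13BrN2O4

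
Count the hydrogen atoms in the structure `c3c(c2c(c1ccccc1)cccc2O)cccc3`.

14

Hydrogens are implicit in SMILES; fill each atom to its normal valence:
  13 × C (aromatic): 1 H each → 13
  5 × C (aromatic): no H
  1 × O: 1 H
  Total hydrogens = 14.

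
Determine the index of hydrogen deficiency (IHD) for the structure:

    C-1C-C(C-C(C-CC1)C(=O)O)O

Molecular formula from the SMILES: C9H16O3.
DoU = (2C + 2 + N − H − X)/2 = (2·9 + 2 + 0 − 16 − 0)/2 = 4/2 = 2.
(Structurally: 1 ring(s) + 1 π bond(s) = 2.)

2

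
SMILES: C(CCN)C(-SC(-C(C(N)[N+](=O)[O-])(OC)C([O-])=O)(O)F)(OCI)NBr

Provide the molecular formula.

C10H18BrFIN4O7S-

Heavy atoms from the SMILES: 1 Br, 10 C, 1 F, 1 I, 4 N, 7 O, 1 S.
Implicit hydrogens by atom environment:
  4 × C: 2 H each → 8
  4 × C: no H
  4 × O: no H
  2 × N: 2 H each → 4
  2 × O (charge -1): no H
  1 × Br: no H
  1 × C: 3 H
  1 × C: 1 H
  1 × F: no H
  1 × I: no H
  1 × N: 1 H
  1 × N (charge +1): no H
  1 × O: 1 H
  1 × S: no H
  Total hydrogens = 18.
Net charge -1.
Molecular formula: C10H18BrFIN4O7S-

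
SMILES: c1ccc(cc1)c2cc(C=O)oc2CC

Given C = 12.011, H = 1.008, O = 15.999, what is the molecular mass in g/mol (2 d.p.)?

Molecular formula: C13H12O2.
M = 13×12.011 + 12×1.008 + 2×15.999 = 200.24 g/mol.

200.24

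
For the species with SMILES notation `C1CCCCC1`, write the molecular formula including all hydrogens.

C6H12

Heavy atoms from the SMILES: 6 C.
Implicit hydrogens by atom environment:
  6 × C: 2 H each → 12
  Total hydrogens = 12.
Molecular formula: C6H12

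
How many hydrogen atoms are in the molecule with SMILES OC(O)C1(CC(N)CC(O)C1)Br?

14

Hydrogens are implicit in SMILES; fill each atom to its normal valence:
  3 × C: 2 H each → 6
  3 × C: 1 H each → 3
  3 × O: 1 H each → 3
  1 × Br: no H
  1 × C: no H
  1 × N: 2 H
  Total hydrogens = 14.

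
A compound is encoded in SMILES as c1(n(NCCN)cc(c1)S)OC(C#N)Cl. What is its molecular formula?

Heavy atoms from the SMILES: 8 C, 1 Cl, 4 N, 1 O, 1 S.
Implicit hydrogens by atom environment:
  2 × C: 2 H each → 4
  2 × C (aromatic): 1 H each → 2
  2 × C (aromatic): no H
  1 × C: 1 H
  1 × C: no H
  1 × Cl: no H
  1 × N: 2 H
  1 × N: 1 H
  1 × N (aromatic): no H
  1 × N: no H
  1 × O: no H
  1 × S: 1 H
  Total hydrogens = 11.
Molecular formula: C8H11ClN4OS

C8H11ClN4OS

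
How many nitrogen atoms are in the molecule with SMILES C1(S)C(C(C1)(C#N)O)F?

1

The symbol for nitrogen appears 1 time in the SMILES.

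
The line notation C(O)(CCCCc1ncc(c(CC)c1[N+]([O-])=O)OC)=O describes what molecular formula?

C13H18N2O5

Heavy atoms from the SMILES: 13 C, 2 N, 5 O.
Implicit hydrogens by atom environment:
  5 × C: 2 H each → 10
  4 × C (aromatic): no H
  3 × O: no H
  2 × C: 3 H each → 6
  1 × C (aromatic): 1 H
  1 × C: no H
  1 × N (aromatic): no H
  1 × N (charge +1): no H
  1 × O: 1 H
  1 × O (charge -1): no H
  Total hydrogens = 18.
Molecular formula: C13H18N2O5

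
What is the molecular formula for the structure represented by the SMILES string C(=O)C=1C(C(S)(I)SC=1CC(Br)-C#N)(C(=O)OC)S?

Heavy atoms from the SMILES: 1 Br, 10 C, 1 I, 1 N, 3 O, 3 S.
Implicit hydrogens by atom environment:
  6 × C: no H
  3 × O: no H
  2 × C: 1 H each → 2
  2 × S: 1 H each → 2
  1 × Br: no H
  1 × C: 3 H
  1 × C: 2 H
  1 × I: no H
  1 × N: no H
  1 × S: no H
  Total hydrogens = 9.
Molecular formula: C10H9BrINO3S3

C10H9BrINO3S3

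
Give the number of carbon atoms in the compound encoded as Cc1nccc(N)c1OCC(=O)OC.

9

The symbol for carbon appears 9 times in the SMILES. Lowercase c denotes aromatic carbon and counts toward C.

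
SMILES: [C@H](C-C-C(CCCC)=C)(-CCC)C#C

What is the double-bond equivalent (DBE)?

3

Molecular formula from the SMILES: C14H24.
DoU = (2C + 2 + N − H − X)/2 = (2·14 + 2 + 0 − 24 − 0)/2 = 6/2 = 3.
(Structurally: 0 ring(s) + 3 π bond(s) = 3.)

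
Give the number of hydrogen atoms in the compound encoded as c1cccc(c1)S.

6

Hydrogens are implicit in SMILES; fill each atom to its normal valence:
  5 × C (aromatic): 1 H each → 5
  1 × C (aromatic): no H
  1 × S: 1 H
  Total hydrogens = 6.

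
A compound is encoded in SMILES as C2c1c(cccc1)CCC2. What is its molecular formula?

C10H12

Heavy atoms from the SMILES: 10 C.
Implicit hydrogens by atom environment:
  4 × C: 2 H each → 8
  4 × C (aromatic): 1 H each → 4
  2 × C (aromatic): no H
  Total hydrogens = 12.
Molecular formula: C10H12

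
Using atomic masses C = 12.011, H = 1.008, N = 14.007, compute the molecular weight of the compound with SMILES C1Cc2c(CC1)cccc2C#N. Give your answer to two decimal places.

Molecular formula: C11H11N.
M = 11×12.011 + 11×1.008 + 1×14.007 = 157.22 g/mol.

157.22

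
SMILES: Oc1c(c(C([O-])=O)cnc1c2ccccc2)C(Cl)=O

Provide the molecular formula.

Heavy atoms from the SMILES: 13 C, 1 Cl, 1 N, 4 O.
Implicit hydrogens by atom environment:
  6 × C (aromatic): 1 H each → 6
  5 × C (aromatic): no H
  2 × C: no H
  2 × O: no H
  1 × Cl: no H
  1 × N (aromatic): no H
  1 × O: 1 H
  1 × O (charge -1): no H
  Total hydrogens = 7.
Net charge -1.
Molecular formula: C13H7ClNO4-

C13H7ClNO4-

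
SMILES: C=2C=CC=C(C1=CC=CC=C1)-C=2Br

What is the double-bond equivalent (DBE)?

8

Molecular formula from the SMILES: C12H9Br.
DoU = (2C + 2 + N − H − X)/2 = (2·12 + 2 + 0 − 9 − 1)/2 = 16/2 = 8.
(Structurally: 2 ring(s) + 6 π bond(s) = 8.)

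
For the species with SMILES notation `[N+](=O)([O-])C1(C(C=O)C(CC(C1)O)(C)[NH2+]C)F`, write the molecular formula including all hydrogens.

C9H16FN2O4+

Heavy atoms from the SMILES: 9 C, 1 F, 2 N, 4 O.
Implicit hydrogens by atom environment:
  3 × C: 1 H each → 3
  2 × C: 3 H each → 6
  2 × C: 2 H each → 4
  2 × C: no H
  2 × O: no H
  1 × F: no H
  1 × N (charge +1): 2 H
  1 × N (charge +1): no H
  1 × O: 1 H
  1 × O (charge -1): no H
  Total hydrogens = 16.
Net charge +1.
Molecular formula: C9H16FN2O4+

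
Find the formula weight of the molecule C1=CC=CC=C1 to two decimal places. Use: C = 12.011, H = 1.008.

78.11

Molecular formula: C6H6.
M = 6×12.011 + 6×1.008 = 78.11 g/mol.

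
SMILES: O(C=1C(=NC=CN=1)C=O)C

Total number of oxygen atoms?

The symbol for oxygen appears 2 times in the SMILES.

2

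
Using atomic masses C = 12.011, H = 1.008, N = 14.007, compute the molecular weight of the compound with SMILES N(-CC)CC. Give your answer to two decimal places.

Molecular formula: C4H11N.
M = 4×12.011 + 11×1.008 + 1×14.007 = 73.14 g/mol.

73.14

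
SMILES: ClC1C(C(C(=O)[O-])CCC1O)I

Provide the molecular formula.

Heavy atoms from the SMILES: 7 C, 1 Cl, 1 I, 3 O.
Implicit hydrogens by atom environment:
  4 × C: 1 H each → 4
  2 × C: 2 H each → 4
  1 × C: no H
  1 × Cl: no H
  1 × I: no H
  1 × O: 1 H
  1 × O: no H
  1 × O (charge -1): no H
  Total hydrogens = 9.
Net charge -1.
Molecular formula: C7H9ClIO3-

C7H9ClIO3-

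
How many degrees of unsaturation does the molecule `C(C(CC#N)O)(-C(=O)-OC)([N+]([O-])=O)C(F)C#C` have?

Molecular formula from the SMILES: C9H9FN2O5.
DoU = (2C + 2 + N − H − X)/2 = (2·9 + 2 + 2 − 9 − 1)/2 = 12/2 = 6.
(Structurally: 0 ring(s) + 6 π bond(s) = 6.)

6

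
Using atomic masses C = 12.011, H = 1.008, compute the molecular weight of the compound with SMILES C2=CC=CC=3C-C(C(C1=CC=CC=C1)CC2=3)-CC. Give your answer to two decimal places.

Molecular formula: C18H20.
M = 18×12.011 + 20×1.008 = 236.36 g/mol.

236.36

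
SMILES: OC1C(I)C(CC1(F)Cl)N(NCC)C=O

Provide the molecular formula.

Heavy atoms from the SMILES: 8 C, 1 Cl, 1 F, 1 I, 2 N, 2 O.
Implicit hydrogens by atom environment:
  4 × C: 1 H each → 4
  2 × C: 2 H each → 4
  1 × C: 3 H
  1 × C: no H
  1 × Cl: no H
  1 × F: no H
  1 × I: no H
  1 × N: 1 H
  1 × N: no H
  1 × O: 1 H
  1 × O: no H
  Total hydrogens = 13.
Molecular formula: C8H13ClFIN2O2

C8H13ClFIN2O2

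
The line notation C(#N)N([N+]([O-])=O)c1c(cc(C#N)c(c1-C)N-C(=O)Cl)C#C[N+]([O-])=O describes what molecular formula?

Heavy atoms from the SMILES: 12 C, 1 Cl, 6 N, 5 O.
Implicit hydrogens by atom environment:
  5 × C (aromatic): no H
  5 × C: no H
  3 × N: no H
  3 × O: no H
  2 × N (charge +1): no H
  2 × O (charge -1): no H
  1 × C: 3 H
  1 × C (aromatic): 1 H
  1 × Cl: no H
  1 × N: 1 H
  Total hydrogens = 5.
Molecular formula: C12H5ClN6O5

C12H5ClN6O5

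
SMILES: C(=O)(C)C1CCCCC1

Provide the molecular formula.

Heavy atoms from the SMILES: 8 C, 1 O.
Implicit hydrogens by atom environment:
  5 × C: 2 H each → 10
  1 × C: 3 H
  1 × C: 1 H
  1 × C: no H
  1 × O: no H
  Total hydrogens = 14.
Molecular formula: C8H14O

C8H14O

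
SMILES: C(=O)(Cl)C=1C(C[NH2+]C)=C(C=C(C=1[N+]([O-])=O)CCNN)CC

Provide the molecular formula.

Heavy atoms from the SMILES: 13 C, 1 Cl, 4 N, 3 O.
Implicit hydrogens by atom environment:
  5 × C (aromatic): no H
  4 × C: 2 H each → 8
  2 × C: 3 H each → 6
  2 × O: no H
  1 × C (aromatic): 1 H
  1 × C: no H
  1 × Cl: no H
  1 × N (charge +1): 2 H
  1 × N: 2 H
  1 × N: 1 H
  1 × N (charge +1): no H
  1 × O (charge -1): no H
  Total hydrogens = 20.
Net charge +1.
Molecular formula: C13H20ClN4O3+

C13H20ClN4O3+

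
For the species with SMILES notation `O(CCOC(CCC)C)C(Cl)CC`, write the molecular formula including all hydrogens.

Heavy atoms from the SMILES: 10 C, 1 Cl, 2 O.
Implicit hydrogens by atom environment:
  5 × C: 2 H each → 10
  3 × C: 3 H each → 9
  2 × C: 1 H each → 2
  2 × O: no H
  1 × Cl: no H
  Total hydrogens = 21.
Molecular formula: C10H21ClO2

C10H21ClO2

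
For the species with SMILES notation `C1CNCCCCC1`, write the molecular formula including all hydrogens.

Heavy atoms from the SMILES: 7 C, 1 N.
Implicit hydrogens by atom environment:
  7 × C: 2 H each → 14
  1 × N: 1 H
  Total hydrogens = 15.
Molecular formula: C7H15N

C7H15N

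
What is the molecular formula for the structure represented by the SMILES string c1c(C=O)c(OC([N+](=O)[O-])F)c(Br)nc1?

C7H4BrFN2O4

Heavy atoms from the SMILES: 1 Br, 7 C, 1 F, 2 N, 4 O.
Implicit hydrogens by atom environment:
  3 × C (aromatic): no H
  3 × O: no H
  2 × C (aromatic): 1 H each → 2
  2 × C: 1 H each → 2
  1 × Br: no H
  1 × F: no H
  1 × N (aromatic): no H
  1 × N (charge +1): no H
  1 × O (charge -1): no H
  Total hydrogens = 4.
Molecular formula: C7H4BrFN2O4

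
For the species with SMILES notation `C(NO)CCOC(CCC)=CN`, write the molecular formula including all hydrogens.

C8H18N2O2

Heavy atoms from the SMILES: 8 C, 2 N, 2 O.
Implicit hydrogens by atom environment:
  5 × C: 2 H each → 10
  1 × C: 3 H
  1 × C: 1 H
  1 × C: no H
  1 × N: 2 H
  1 × N: 1 H
  1 × O: 1 H
  1 × O: no H
  Total hydrogens = 18.
Molecular formula: C8H18N2O2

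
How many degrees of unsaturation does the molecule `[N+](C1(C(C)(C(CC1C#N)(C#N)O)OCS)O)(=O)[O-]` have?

Molecular formula from the SMILES: C9H11N3O5S.
DoU = (2C + 2 + N − H − X)/2 = (2·9 + 2 + 3 − 11 − 0)/2 = 12/2 = 6.
(Structurally: 1 ring(s) + 5 π bond(s) = 6.)

6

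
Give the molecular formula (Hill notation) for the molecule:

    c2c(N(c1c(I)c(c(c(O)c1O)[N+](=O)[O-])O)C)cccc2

C13H11IN2O5

Heavy atoms from the SMILES: 13 C, 1 I, 2 N, 5 O.
Implicit hydrogens by atom environment:
  7 × C (aromatic): no H
  5 × C (aromatic): 1 H each → 5
  3 × O: 1 H each → 3
  1 × C: 3 H
  1 × I: no H
  1 × N (charge +1): no H
  1 × N: no H
  1 × O: no H
  1 × O (charge -1): no H
  Total hydrogens = 11.
Molecular formula: C13H11IN2O5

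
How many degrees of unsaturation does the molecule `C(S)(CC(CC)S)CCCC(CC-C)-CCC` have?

0

Molecular formula from the SMILES: C15H32S2.
DoU = (2C + 2 + N − H − X)/2 = (2·15 + 2 + 0 − 32 − 0)/2 = 0/2 = 0.
(Structurally: 0 ring(s) + 0 π bond(s) = 0.)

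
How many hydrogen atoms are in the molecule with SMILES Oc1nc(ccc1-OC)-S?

Hydrogens are implicit in SMILES; fill each atom to its normal valence:
  3 × C (aromatic): no H
  2 × C (aromatic): 1 H each → 2
  1 × C: 3 H
  1 × N (aromatic): no H
  1 × O: 1 H
  1 × O: no H
  1 × S: 1 H
  Total hydrogens = 7.

7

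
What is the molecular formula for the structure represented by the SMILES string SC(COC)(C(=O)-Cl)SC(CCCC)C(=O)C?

C11H19ClO3S2

Heavy atoms from the SMILES: 11 C, 1 Cl, 3 O, 2 S.
Implicit hydrogens by atom environment:
  4 × C: 2 H each → 8
  3 × C: 3 H each → 9
  3 × C: no H
  3 × O: no H
  1 × C: 1 H
  1 × Cl: no H
  1 × S: 1 H
  1 × S: no H
  Total hydrogens = 19.
Molecular formula: C11H19ClO3S2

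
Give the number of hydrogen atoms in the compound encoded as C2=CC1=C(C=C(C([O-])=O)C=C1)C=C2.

Hydrogens are implicit in SMILES; fill each atom to its normal valence:
  7 × C (aromatic): 1 H each → 7
  3 × C (aromatic): no H
  1 × C: no H
  1 × O: no H
  1 × O (charge -1): no H
  Total hydrogens = 7.

7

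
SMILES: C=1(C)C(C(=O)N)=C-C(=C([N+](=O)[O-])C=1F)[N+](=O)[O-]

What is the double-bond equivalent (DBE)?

Molecular formula from the SMILES: C8H6FN3O5.
DoU = (2C + 2 + N − H − X)/2 = (2·8 + 2 + 3 − 6 − 1)/2 = 14/2 = 7.
(Structurally: 1 ring(s) + 6 π bond(s) = 7.)

7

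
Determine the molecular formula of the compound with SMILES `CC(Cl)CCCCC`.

C7H15Cl

Heavy atoms from the SMILES: 7 C, 1 Cl.
Implicit hydrogens by atom environment:
  4 × C: 2 H each → 8
  2 × C: 3 H each → 6
  1 × C: 1 H
  1 × Cl: no H
  Total hydrogens = 15.
Molecular formula: C7H15Cl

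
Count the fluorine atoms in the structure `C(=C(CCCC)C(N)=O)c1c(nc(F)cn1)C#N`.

The symbol for fluorine appears 1 time in the SMILES.

1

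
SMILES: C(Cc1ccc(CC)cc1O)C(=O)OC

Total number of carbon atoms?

The symbol for carbon appears 12 times in the SMILES. Lowercase c denotes aromatic carbon and counts toward C.

12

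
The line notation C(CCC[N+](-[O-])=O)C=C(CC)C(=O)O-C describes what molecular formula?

C10H17NO4

Heavy atoms from the SMILES: 10 C, 1 N, 4 O.
Implicit hydrogens by atom environment:
  5 × C: 2 H each → 10
  3 × O: no H
  2 × C: 3 H each → 6
  2 × C: no H
  1 × C: 1 H
  1 × N (charge +1): no H
  1 × O (charge -1): no H
  Total hydrogens = 17.
Molecular formula: C10H17NO4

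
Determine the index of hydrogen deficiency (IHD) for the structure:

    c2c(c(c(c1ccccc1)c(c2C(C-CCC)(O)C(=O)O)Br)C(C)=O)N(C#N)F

12

Molecular formula from the SMILES: C21H20BrFN2O4.
DoU = (2C + 2 + N − H − X)/2 = (2·21 + 2 + 2 − 20 − 2)/2 = 24/2 = 12.
(Structurally: 2 ring(s) + 10 π bond(s) = 12.)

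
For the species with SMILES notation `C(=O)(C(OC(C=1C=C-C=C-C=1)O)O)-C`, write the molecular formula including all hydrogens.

C10H12O4

Heavy atoms from the SMILES: 10 C, 4 O.
Implicit hydrogens by atom environment:
  5 × C (aromatic): 1 H each → 5
  2 × C: 1 H each → 2
  2 × O: 1 H each → 2
  2 × O: no H
  1 × C: 3 H
  1 × C: no H
  1 × C (aromatic): no H
  Total hydrogens = 12.
Molecular formula: C10H12O4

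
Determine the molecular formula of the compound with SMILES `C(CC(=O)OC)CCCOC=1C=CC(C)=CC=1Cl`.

Heavy atoms from the SMILES: 14 C, 1 Cl, 3 O.
Implicit hydrogens by atom environment:
  5 × C: 2 H each → 10
  3 × C (aromatic): 1 H each → 3
  3 × C (aromatic): no H
  3 × O: no H
  2 × C: 3 H each → 6
  1 × C: no H
  1 × Cl: no H
  Total hydrogens = 19.
Molecular formula: C14H19ClO3

C14H19ClO3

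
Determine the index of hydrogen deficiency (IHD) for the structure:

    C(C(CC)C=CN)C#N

3

Molecular formula from the SMILES: C7H12N2.
DoU = (2C + 2 + N − H − X)/2 = (2·7 + 2 + 2 − 12 − 0)/2 = 6/2 = 3.
(Structurally: 0 ring(s) + 3 π bond(s) = 3.)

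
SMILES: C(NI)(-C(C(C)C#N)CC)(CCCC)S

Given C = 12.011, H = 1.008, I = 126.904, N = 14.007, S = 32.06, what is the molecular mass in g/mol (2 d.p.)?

Molecular formula: C11H21IN2S.
M = 11×12.011 + 21×1.008 + 1×126.904 + 2×14.007 + 1×32.06 = 340.27 g/mol.

340.27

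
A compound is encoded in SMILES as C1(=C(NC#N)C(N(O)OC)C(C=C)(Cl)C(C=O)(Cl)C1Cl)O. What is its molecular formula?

C11H12Cl3N3O4

Heavy atoms from the SMILES: 11 C, 3 Cl, 3 N, 4 O.
Implicit hydrogens by atom environment:
  5 × C: no H
  4 × C: 1 H each → 4
  3 × Cl: no H
  2 × N: no H
  2 × O: 1 H each → 2
  2 × O: no H
  1 × C: 3 H
  1 × C: 2 H
  1 × N: 1 H
  Total hydrogens = 12.
Molecular formula: C11H12Cl3N3O4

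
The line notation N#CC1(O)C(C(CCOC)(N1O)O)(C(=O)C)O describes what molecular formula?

C9H14N2O6

Heavy atoms from the SMILES: 9 C, 2 N, 6 O.
Implicit hydrogens by atom environment:
  5 × C: no H
  4 × O: 1 H each → 4
  2 × C: 3 H each → 6
  2 × C: 2 H each → 4
  2 × N: no H
  2 × O: no H
  Total hydrogens = 14.
Molecular formula: C9H14N2O6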